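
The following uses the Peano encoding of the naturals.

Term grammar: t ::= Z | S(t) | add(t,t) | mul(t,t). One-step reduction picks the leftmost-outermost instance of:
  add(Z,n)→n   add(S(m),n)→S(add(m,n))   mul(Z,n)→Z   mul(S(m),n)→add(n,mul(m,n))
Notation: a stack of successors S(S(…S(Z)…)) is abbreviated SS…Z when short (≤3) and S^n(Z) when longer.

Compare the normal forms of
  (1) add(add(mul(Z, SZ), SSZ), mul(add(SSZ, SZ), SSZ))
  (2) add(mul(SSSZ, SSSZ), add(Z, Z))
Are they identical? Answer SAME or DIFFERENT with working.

Term A:
  start: add(add(mul(Z, SZ), SSZ), mul(add(SSZ, SZ), SSZ))
  step 1: add(add(Z, SSZ), mul(add(SSZ, SZ), SSZ))
  step 2: add(SSZ, mul(add(SSZ, SZ), SSZ))
  step 3: S(add(SZ, mul(add(SSZ, SZ), SSZ)))
  step 4: S(S(add(Z, mul(add(SSZ, SZ), SSZ))))
  step 5: S(S(mul(add(SSZ, SZ), SSZ)))
  step 6: S(S(mul(S(add(SZ, SZ)), SSZ)))
  step 7: S(S(add(SSZ, mul(add(SZ, SZ), SSZ))))
  step 8: S(S(S(add(SZ, mul(add(SZ, SZ), SSZ)))))
  step 9: S(S(S(S(add(Z, mul(add(SZ, SZ), SSZ))))))
  step 10: S(S(S(S(mul(add(SZ, SZ), SSZ)))))
  step 11: S(S(S(S(mul(S(add(Z, SZ)), SSZ)))))
  step 12: S(S(S(S(add(SSZ, mul(add(Z, SZ), SSZ))))))
  step 13: S(S(S(S(S(add(SZ, mul(add(Z, SZ), SSZ)))))))
  step 14: S(S(S(S(S(S(add(Z, mul(add(Z, SZ), SSZ))))))))
  step 15: S(S(S(S(S(S(mul(add(Z, SZ), SSZ)))))))
  step 16: S(S(S(S(S(S(mul(SZ, SSZ)))))))
  step 17: S(S(S(S(S(S(add(SSZ, mul(Z, SSZ))))))))
  step 18: S(S(S(S(S(S(S(add(SZ, mul(Z, SSZ)))))))))
  step 19: S(S(S(S(S(S(S(S(add(Z, mul(Z, SSZ))))))))))
  step 20: S(S(S(S(S(S(S(S(mul(Z, SSZ)))))))))
  step 21: S^8(Z)

Term B:
  start: add(mul(SSSZ, SSSZ), add(Z, Z))
  step 1: add(add(SSSZ, mul(SSZ, SSSZ)), add(Z, Z))
  step 2: add(S(add(SSZ, mul(SSZ, SSSZ))), add(Z, Z))
  step 3: S(add(add(SSZ, mul(SSZ, SSSZ)), add(Z, Z)))
  step 4: S(add(S(add(SZ, mul(SSZ, SSSZ))), add(Z, Z)))
  step 5: S(S(add(add(SZ, mul(SSZ, SSSZ)), add(Z, Z))))
  step 6: S(S(add(S(add(Z, mul(SSZ, SSSZ))), add(Z, Z))))
  step 7: S(S(S(add(add(Z, mul(SSZ, SSSZ)), add(Z, Z)))))
  step 8: S(S(S(add(mul(SSZ, SSSZ), add(Z, Z)))))
  step 9: S(S(S(add(add(SSSZ, mul(SZ, SSSZ)), add(Z, Z)))))
  step 10: S(S(S(add(S(add(SSZ, mul(SZ, SSSZ))), add(Z, Z)))))
  step 11: S(S(S(S(add(add(SSZ, mul(SZ, SSSZ)), add(Z, Z))))))
  step 12: S(S(S(S(add(S(add(SZ, mul(SZ, SSSZ))), add(Z, Z))))))
  step 13: S(S(S(S(S(add(add(SZ, mul(SZ, SSSZ)), add(Z, Z)))))))
  step 14: S(S(S(S(S(add(S(add(Z, mul(SZ, SSSZ))), add(Z, Z)))))))
  step 15: S(S(S(S(S(S(add(add(Z, mul(SZ, SSSZ)), add(Z, Z))))))))
  step 16: S(S(S(S(S(S(add(mul(SZ, SSSZ), add(Z, Z))))))))
  step 17: S(S(S(S(S(S(add(add(SSSZ, mul(Z, SSSZ)), add(Z, Z))))))))
  step 18: S(S(S(S(S(S(add(S(add(SSZ, mul(Z, SSSZ))), add(Z, Z))))))))
  step 19: S(S(S(S(S(S(S(add(add(SSZ, mul(Z, SSSZ)), add(Z, Z)))))))))
  step 20: S(S(S(S(S(S(S(add(S(add(SZ, mul(Z, SSSZ))), add(Z, Z)))))))))
  step 21: S(S(S(S(S(S(S(S(add(add(SZ, mul(Z, SSSZ)), add(Z, Z))))))))))
  step 22: S(S(S(S(S(S(S(S(add(S(add(Z, mul(Z, SSSZ))), add(Z, Z))))))))))
  step 23: S(S(S(S(S(S(S(S(S(add(add(Z, mul(Z, SSSZ)), add(Z, Z)))))))))))
  step 24: S(S(S(S(S(S(S(S(S(add(mul(Z, SSSZ), add(Z, Z)))))))))))
  step 25: S(S(S(S(S(S(S(S(S(add(Z, add(Z, Z)))))))))))
  step 26: S(S(S(S(S(S(S(S(S(add(Z, Z))))))))))
  step 27: S^9(Z)

Answer: DIFFERENT — A ⇓ S^8(Z), B ⇓ S^9(Z)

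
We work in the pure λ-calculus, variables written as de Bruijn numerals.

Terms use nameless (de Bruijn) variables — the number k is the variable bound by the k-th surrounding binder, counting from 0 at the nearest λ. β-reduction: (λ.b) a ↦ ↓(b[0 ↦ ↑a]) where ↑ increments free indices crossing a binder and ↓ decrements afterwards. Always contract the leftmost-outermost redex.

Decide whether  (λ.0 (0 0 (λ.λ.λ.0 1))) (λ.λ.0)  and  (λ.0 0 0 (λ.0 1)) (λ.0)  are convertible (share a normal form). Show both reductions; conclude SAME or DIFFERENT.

Term A:
  start: (λ.0 (0 0 (λ.λ.λ.0 1))) (λ.λ.0)
  step 1: (λ.λ.0) ((λ.λ.0) (λ.λ.0) (λ.λ.λ.0 1))
  step 2: λ.0

Term B:
  start: (λ.0 0 0 (λ.0 1)) (λ.0)
  step 1: (λ.0) (λ.0) (λ.0) (λ.0 (λ.0))
  step 2: (λ.0) (λ.0) (λ.0 (λ.0))
  step 3: (λ.0) (λ.0 (λ.0))
  step 4: λ.0 (λ.0)

Answer: DIFFERENT — A ⇓ λ.0, B ⇓ λ.0 (λ.0)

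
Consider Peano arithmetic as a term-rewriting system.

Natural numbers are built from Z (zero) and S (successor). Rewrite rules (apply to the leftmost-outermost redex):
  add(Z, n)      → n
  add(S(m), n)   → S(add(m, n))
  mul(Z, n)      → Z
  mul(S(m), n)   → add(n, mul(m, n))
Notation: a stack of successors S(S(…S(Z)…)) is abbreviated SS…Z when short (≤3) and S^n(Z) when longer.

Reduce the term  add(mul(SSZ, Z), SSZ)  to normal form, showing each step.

Answer: normal form = SSZ  (in 6 steps)

Derivation:
  start: add(mul(SSZ, Z), SSZ)
  →1  add(add(Z, mul(SZ, Z)), SSZ)
  →2  add(mul(SZ, Z), SSZ)
  →3  add(add(Z, mul(Z, Z)), SSZ)
  →4  add(mul(Z, Z), SSZ)
  →5  add(Z, SSZ)
  →6  SSZ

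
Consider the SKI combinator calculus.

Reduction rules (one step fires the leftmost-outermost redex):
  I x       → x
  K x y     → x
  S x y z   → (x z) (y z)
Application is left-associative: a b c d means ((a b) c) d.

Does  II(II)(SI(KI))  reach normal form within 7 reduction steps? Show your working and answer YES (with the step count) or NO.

  start: II(II)(SI(KI))
  step 1: I(II)(SI(KI))
  step 2: II(SI(KI))
  step 3: I(SI(KI))
  step 4: SI(KI)

Answer: YES — reaches normal form SI(KI) in 4 ≤ 7 steps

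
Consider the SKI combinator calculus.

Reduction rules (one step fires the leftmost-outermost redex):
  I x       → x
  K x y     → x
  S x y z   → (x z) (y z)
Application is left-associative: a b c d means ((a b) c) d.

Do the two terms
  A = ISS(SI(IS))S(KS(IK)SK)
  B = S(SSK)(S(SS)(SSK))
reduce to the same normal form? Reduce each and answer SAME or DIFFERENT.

Answer: SAME — A ⇓ S(SSK)(S(SS)(SSK)), B ⇓ S(SSK)(S(SS)(SSK))

Working:
Term A:
  start: ISS(SI(IS))S(KS(IK)SK)
  →1  SS(SI(IS))S(KS(IK)SK)
  →2  SS(SI(IS)S)(KS(IK)SK)
  →3  S(KS(IK)SK)(SI(IS)S(KS(IK)SK))
  →4  S(SSK)(SI(IS)S(KS(IK)SK))
  →5  S(SSK)(IS(ISS)(KS(IK)SK))
  →6  S(SSK)(S(ISS)(KS(IK)SK))
  →7  S(SSK)(S(SS)(KS(IK)SK))
  →8  S(SSK)(S(SS)(SSK))

Term B:
  start: S(SSK)(S(SS)(SSK))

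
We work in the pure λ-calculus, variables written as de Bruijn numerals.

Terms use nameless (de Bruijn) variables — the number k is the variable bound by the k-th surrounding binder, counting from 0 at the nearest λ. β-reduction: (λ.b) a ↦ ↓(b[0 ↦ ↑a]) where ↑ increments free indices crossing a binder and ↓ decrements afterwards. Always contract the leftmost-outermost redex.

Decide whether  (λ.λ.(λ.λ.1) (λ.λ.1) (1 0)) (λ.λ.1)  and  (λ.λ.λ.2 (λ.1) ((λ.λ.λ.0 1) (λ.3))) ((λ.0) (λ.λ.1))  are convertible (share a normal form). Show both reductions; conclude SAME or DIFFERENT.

Answer: SAME — A ⇓ λ.λ.λ.1, B ⇓ λ.λ.λ.1

Derivation:
Term A:
  start: (λ.λ.(λ.λ.1) (λ.λ.1) (1 0)) (λ.λ.1)
  →1  λ.(λ.λ.1) (λ.λ.1) ((λ.λ.1) 0)
  →2  λ.(λ.λ.λ.1) ((λ.λ.1) 0)
  →3  λ.λ.λ.1

Term B:
  start: (λ.λ.λ.2 (λ.1) ((λ.λ.λ.0 1) (λ.3))) ((λ.0) (λ.λ.1))
  →1  λ.λ.(λ.0) (λ.λ.1) (λ.1) ((λ.λ.λ.0 1) (λ.(λ.0) (λ.λ.1)))
  →2  λ.λ.(λ.λ.1) (λ.1) ((λ.λ.λ.0 1) (λ.(λ.0) (λ.λ.1)))
  →3  λ.λ.(λ.λ.2) ((λ.λ.λ.0 1) (λ.(λ.0) (λ.λ.1)))
  →4  λ.λ.λ.1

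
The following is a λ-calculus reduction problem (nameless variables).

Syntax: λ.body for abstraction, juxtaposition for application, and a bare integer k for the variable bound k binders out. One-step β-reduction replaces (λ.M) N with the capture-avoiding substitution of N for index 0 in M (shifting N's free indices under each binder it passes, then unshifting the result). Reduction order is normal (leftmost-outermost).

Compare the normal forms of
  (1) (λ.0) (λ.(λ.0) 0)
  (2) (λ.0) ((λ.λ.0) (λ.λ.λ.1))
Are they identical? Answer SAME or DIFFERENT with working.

Answer: SAME — A ⇓ λ.0, B ⇓ λ.0

Derivation:
Term A:
  start: (λ.0) (λ.(λ.0) 0)
  step 1: λ.(λ.0) 0
  step 2: λ.0

Term B:
  start: (λ.0) ((λ.λ.0) (λ.λ.λ.1))
  step 1: (λ.λ.0) (λ.λ.λ.1)
  step 2: λ.0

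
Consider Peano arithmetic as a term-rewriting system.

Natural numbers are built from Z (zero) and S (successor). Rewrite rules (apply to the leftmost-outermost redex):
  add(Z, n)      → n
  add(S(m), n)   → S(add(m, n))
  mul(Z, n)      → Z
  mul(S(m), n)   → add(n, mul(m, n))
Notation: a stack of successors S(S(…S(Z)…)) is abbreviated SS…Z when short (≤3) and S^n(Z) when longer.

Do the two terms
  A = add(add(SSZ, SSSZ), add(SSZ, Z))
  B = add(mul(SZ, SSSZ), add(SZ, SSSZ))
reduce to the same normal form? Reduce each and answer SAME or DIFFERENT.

Answer: SAME — A ⇓ S^7(Z), B ⇓ S^7(Z)

Working:
Term A:
  start: add(add(SSZ, SSSZ), add(SSZ, Z))
  →1  add(S(add(SZ, SSSZ)), add(SSZ, Z))
  →2  S(add(add(SZ, SSSZ), add(SSZ, Z)))
  →3  S(add(S(add(Z, SSSZ)), add(SSZ, Z)))
  →4  S(S(add(add(Z, SSSZ), add(SSZ, Z))))
  →5  S(S(add(SSSZ, add(SSZ, Z))))
  →6  S(S(S(add(SSZ, add(SSZ, Z)))))
  →7  S(S(S(S(add(SZ, add(SSZ, Z))))))
  →8  S(S(S(S(S(add(Z, add(SSZ, Z)))))))
  →9  S(S(S(S(S(add(SSZ, Z))))))
  →10  S(S(S(S(S(S(add(SZ, Z)))))))
  →11  S(S(S(S(S(S(S(add(Z, Z))))))))
  →12  S^7(Z)

Term B:
  start: add(mul(SZ, SSSZ), add(SZ, SSSZ))
  →1  add(add(SSSZ, mul(Z, SSSZ)), add(SZ, SSSZ))
  →2  add(S(add(SSZ, mul(Z, SSSZ))), add(SZ, SSSZ))
  →3  S(add(add(SSZ, mul(Z, SSSZ)), add(SZ, SSSZ)))
  →4  S(add(S(add(SZ, mul(Z, SSSZ))), add(SZ, SSSZ)))
  →5  S(S(add(add(SZ, mul(Z, SSSZ)), add(SZ, SSSZ))))
  →6  S(S(add(S(add(Z, mul(Z, SSSZ))), add(SZ, SSSZ))))
  →7  S(S(S(add(add(Z, mul(Z, SSSZ)), add(SZ, SSSZ)))))
  →8  S(S(S(add(mul(Z, SSSZ), add(SZ, SSSZ)))))
  →9  S(S(S(add(Z, add(SZ, SSSZ)))))
  →10  S(S(S(add(SZ, SSSZ))))
  →11  S(S(S(S(add(Z, SSSZ)))))
  →12  S^7(Z)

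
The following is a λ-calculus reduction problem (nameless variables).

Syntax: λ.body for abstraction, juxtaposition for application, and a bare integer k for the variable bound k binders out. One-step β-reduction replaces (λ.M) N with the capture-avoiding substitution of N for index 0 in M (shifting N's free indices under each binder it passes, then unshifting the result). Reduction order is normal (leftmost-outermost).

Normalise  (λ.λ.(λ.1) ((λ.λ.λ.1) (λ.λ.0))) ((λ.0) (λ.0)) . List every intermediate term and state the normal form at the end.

  start: (λ.λ.(λ.1) ((λ.λ.λ.1) (λ.λ.0))) ((λ.0) (λ.0))
  [1] λ.(λ.1) ((λ.λ.λ.1) (λ.λ.0))
  [2] λ.0

Answer: normal form = λ.0  (in 2 steps)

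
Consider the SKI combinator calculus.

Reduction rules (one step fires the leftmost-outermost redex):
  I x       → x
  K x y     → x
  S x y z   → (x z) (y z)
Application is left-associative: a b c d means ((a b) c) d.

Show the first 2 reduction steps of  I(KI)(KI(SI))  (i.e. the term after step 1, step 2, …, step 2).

  start: I(KI)(KI(SI))
  [1] KI(KI(SI))
  [2] I

Answer: after 2 steps: I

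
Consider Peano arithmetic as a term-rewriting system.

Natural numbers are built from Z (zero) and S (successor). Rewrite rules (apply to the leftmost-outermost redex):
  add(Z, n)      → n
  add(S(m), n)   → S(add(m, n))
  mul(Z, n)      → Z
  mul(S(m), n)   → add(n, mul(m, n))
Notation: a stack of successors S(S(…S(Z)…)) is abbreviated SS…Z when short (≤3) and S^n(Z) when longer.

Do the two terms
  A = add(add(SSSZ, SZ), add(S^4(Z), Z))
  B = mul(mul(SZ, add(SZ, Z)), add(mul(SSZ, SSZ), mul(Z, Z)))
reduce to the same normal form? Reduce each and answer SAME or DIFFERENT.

Term A:
  start: add(add(SSSZ, SZ), add(S^4(Z), Z))
  step 1: add(S(add(SSZ, SZ)), add(S^4(Z), Z))
  step 2: S(add(add(SSZ, SZ), add(S^4(Z), Z)))
  step 3: S(add(S(add(SZ, SZ)), add(S^4(Z), Z)))
  step 4: S(S(add(add(SZ, SZ), add(S^4(Z), Z))))
  step 5: S(S(add(S(add(Z, SZ)), add(S^4(Z), Z))))
  step 6: S(S(S(add(add(Z, SZ), add(S^4(Z), Z)))))
  step 7: S(S(S(add(SZ, add(S^4(Z), Z)))))
  step 8: S(S(S(S(add(Z, add(S^4(Z), Z))))))
  step 9: S(S(S(S(add(S^4(Z), Z)))))
  step 10: S(S(S(S(S(add(SSSZ, Z))))))
  step 11: S(S(S(S(S(S(add(SSZ, Z)))))))
  step 12: S(S(S(S(S(S(S(add(SZ, Z))))))))
  step 13: S(S(S(S(S(S(S(S(add(Z, Z)))))))))
  step 14: S^8(Z)

Term B:
  start: mul(mul(SZ, add(SZ, Z)), add(mul(SSZ, SSZ), mul(Z, Z)))
  step 1: mul(add(add(SZ, Z), mul(Z, add(SZ, Z))), add(mul(SSZ, SSZ), mul(Z, Z)))
  step 2: mul(add(S(add(Z, Z)), mul(Z, add(SZ, Z))), add(mul(SSZ, SSZ), mul(Z, Z)))
  step 3: mul(S(add(add(Z, Z), mul(Z, add(SZ, Z)))), add(mul(SSZ, SSZ), mul(Z, Z)))
  step 4: add(add(mul(SSZ, SSZ), mul(Z, Z)), mul(add(add(Z, Z), mul(Z, add(SZ, Z))), add(mul(SSZ, SSZ), mul(Z, Z))))
  step 5: add(add(add(SSZ, mul(SZ, SSZ)), mul(Z, Z)), mul(add(add(Z, Z), mul(Z, add(SZ, Z))), add(mul(SSZ, SSZ), mul(Z, Z))))
  step 6: add(add(S(add(SZ, mul(SZ, SSZ))), mul(Z, Z)), mul(add(add(Z, Z), mul(Z, add(SZ, Z))), add(mul(SSZ, SSZ), mul(Z, Z))))
  step 7: add(S(add(add(SZ, mul(SZ, SSZ)), mul(Z, Z))), mul(add(add(Z, Z), mul(Z, add(SZ, Z))), add(mul(SSZ, SSZ), mul(Z, Z))))
  step 8: S(add(add(add(SZ, mul(SZ, SSZ)), mul(Z, Z)), mul(add(add(Z, Z), mul(Z, add(SZ, Z))), add(mul(SSZ, SSZ), mul(Z, Z)))))
  step 9: S(add(add(S(add(Z, mul(SZ, SSZ))), mul(Z, Z)), mul(add(add(Z, Z), mul(Z, add(SZ, Z))), add(mul(SSZ, SSZ), mul(Z, Z)))))
  step 10: S(add(S(add(add(Z, mul(SZ, SSZ)), mul(Z, Z))), mul(add(add(Z, Z), mul(Z, add(SZ, Z))), add(mul(SSZ, SSZ), mul(Z, Z)))))
  step 11: S(S(add(add(add(Z, mul(SZ, SSZ)), mul(Z, Z)), mul(add(add(Z, Z), mul(Z, add(SZ, Z))), add(mul(SSZ, SSZ), mul(Z, Z))))))
  step 12: S(S(add(add(mul(SZ, SSZ), mul(Z, Z)), mul(add(add(Z, Z), mul(Z, add(SZ, Z))), add(mul(SSZ, SSZ), mul(Z, Z))))))
  step 13: S(S(add(add(add(SSZ, mul(Z, SSZ)), mul(Z, Z)), mul(add(add(Z, Z), mul(Z, add(SZ, Z))), add(mul(SSZ, SSZ), mul(Z, Z))))))
  step 14: S(S(add(add(S(add(SZ, mul(Z, SSZ))), mul(Z, Z)), mul(add(add(Z, Z), mul(Z, add(SZ, Z))), add(mul(SSZ, SSZ), mul(Z, Z))))))
  step 15: S(S(add(S(add(add(SZ, mul(Z, SSZ)), mul(Z, Z))), mul(add(add(Z, Z), mul(Z, add(SZ, Z))), add(mul(SSZ, SSZ), mul(Z, Z))))))
  step 16: S(S(S(add(add(add(SZ, mul(Z, SSZ)), mul(Z, Z)), mul(add(add(Z, Z), mul(Z, add(SZ, Z))), add(mul(SSZ, SSZ), mul(Z, Z)))))))
  step 17: S(S(S(add(add(S(add(Z, mul(Z, SSZ))), mul(Z, Z)), mul(add(add(Z, Z), mul(Z, add(SZ, Z))), add(mul(SSZ, SSZ), mul(Z, Z)))))))
  step 18: S(S(S(add(S(add(add(Z, mul(Z, SSZ)), mul(Z, Z))), mul(add(add(Z, Z), mul(Z, add(SZ, Z))), add(mul(SSZ, SSZ), mul(Z, Z)))))))
  step 19: S(S(S(S(add(add(add(Z, mul(Z, SSZ)), mul(Z, Z)), mul(add(add(Z, Z), mul(Z, add(SZ, Z))), add(mul(SSZ, SSZ), mul(Z, Z))))))))
  step 20: S(S(S(S(add(add(mul(Z, SSZ), mul(Z, Z)), mul(add(add(Z, Z), mul(Z, add(SZ, Z))), add(mul(SSZ, SSZ), mul(Z, Z))))))))
  step 21: S(S(S(S(add(add(Z, mul(Z, Z)), mul(add(add(Z, Z), mul(Z, add(SZ, Z))), add(mul(SSZ, SSZ), mul(Z, Z))))))))
  step 22: S(S(S(S(add(mul(Z, Z), mul(add(add(Z, Z), mul(Z, add(SZ, Z))), add(mul(SSZ, SSZ), mul(Z, Z))))))))
  step 23: S(S(S(S(add(Z, mul(add(add(Z, Z), mul(Z, add(SZ, Z))), add(mul(SSZ, SSZ), mul(Z, Z))))))))
  step 24: S(S(S(S(mul(add(add(Z, Z), mul(Z, add(SZ, Z))), add(mul(SSZ, SSZ), mul(Z, Z)))))))
  step 25: S(S(S(S(mul(add(Z, mul(Z, add(SZ, Z))), add(mul(SSZ, SSZ), mul(Z, Z)))))))
  step 26: S(S(S(S(mul(mul(Z, add(SZ, Z)), add(mul(SSZ, SSZ), mul(Z, Z)))))))
  step 27: S(S(S(S(mul(Z, add(mul(SSZ, SSZ), mul(Z, Z)))))))
  step 28: S^4(Z)

Answer: DIFFERENT — A ⇓ S^8(Z), B ⇓ S^4(Z)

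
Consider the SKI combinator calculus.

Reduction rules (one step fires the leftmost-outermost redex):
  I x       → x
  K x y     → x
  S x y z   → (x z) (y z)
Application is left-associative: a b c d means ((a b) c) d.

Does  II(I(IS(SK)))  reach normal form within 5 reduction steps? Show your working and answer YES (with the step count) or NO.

Answer: YES — reaches normal form S(SK) in 4 ≤ 5 steps

Working:
  start: II(I(IS(SK)))
  step 1: I(I(IS(SK)))
  step 2: I(IS(SK))
  step 3: IS(SK)
  step 4: S(SK)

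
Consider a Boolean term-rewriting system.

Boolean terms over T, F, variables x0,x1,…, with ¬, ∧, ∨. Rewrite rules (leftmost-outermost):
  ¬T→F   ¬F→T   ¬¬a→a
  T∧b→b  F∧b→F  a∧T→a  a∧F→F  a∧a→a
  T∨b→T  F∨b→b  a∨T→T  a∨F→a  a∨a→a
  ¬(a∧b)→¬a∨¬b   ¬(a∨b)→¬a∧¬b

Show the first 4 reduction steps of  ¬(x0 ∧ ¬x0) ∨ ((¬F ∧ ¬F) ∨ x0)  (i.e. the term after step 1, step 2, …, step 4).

  start: ¬(x0 ∧ ¬x0) ∨ ((¬F ∧ ¬F) ∨ x0)
  step 1: (¬x0 ∨ ¬¬x0) ∨ ((¬F ∧ ¬F) ∨ x0)
  step 2: (¬x0 ∨ x0) ∨ ((¬F ∧ ¬F) ∨ x0)
  step 3: (¬x0 ∨ x0) ∨ (¬F ∨ x0)
  step 4: (¬x0 ∨ x0) ∨ (T ∨ x0)

Answer: after 4 steps: (¬x0 ∨ x0) ∨ (T ∨ x0)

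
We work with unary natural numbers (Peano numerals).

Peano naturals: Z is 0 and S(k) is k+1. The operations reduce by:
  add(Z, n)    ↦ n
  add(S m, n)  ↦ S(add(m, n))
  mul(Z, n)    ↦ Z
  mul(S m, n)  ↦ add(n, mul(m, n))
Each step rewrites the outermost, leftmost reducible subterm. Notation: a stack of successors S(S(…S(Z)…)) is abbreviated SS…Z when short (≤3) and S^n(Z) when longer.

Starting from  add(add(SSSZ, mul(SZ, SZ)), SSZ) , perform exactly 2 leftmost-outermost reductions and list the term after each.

Answer: after 2 steps: S(add(add(SSZ, mul(SZ, SZ)), SSZ))

Derivation:
  start: add(add(SSSZ, mul(SZ, SZ)), SSZ)
  step 1: add(S(add(SSZ, mul(SZ, SZ))), SSZ)
  step 2: S(add(add(SSZ, mul(SZ, SZ)), SSZ))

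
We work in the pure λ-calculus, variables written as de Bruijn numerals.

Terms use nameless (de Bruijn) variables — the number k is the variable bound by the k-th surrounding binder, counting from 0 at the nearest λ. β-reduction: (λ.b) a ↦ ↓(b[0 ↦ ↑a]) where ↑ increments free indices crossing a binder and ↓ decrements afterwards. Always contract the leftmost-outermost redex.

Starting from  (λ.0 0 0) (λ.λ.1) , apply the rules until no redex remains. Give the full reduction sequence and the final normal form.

Answer: normal form = λ.λ.1  (in 3 steps)

Working:
  start: (λ.0 0 0) (λ.λ.1)
  →1  (λ.λ.1) (λ.λ.1) (λ.λ.1)
  →2  (λ.λ.λ.1) (λ.λ.1)
  →3  λ.λ.1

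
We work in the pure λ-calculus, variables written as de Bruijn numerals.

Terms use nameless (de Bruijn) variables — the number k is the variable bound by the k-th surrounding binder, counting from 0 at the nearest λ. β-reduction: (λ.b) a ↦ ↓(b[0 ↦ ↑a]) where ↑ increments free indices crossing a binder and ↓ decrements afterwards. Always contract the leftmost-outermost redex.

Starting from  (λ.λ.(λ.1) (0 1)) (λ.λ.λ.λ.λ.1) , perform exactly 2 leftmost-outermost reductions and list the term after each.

Answer: after 2 steps: λ.0

Working:
  start: (λ.λ.(λ.1) (0 1)) (λ.λ.λ.λ.λ.1)
  step 1: λ.(λ.1) (0 (λ.λ.λ.λ.λ.1))
  step 2: λ.0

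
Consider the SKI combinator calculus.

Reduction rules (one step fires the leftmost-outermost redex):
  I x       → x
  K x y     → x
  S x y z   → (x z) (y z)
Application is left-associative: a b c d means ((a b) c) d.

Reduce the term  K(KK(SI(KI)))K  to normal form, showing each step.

Answer: normal form = K  (in 2 steps)

Derivation:
  start: K(KK(SI(KI)))K
  [1] KK(SI(KI))
  [2] K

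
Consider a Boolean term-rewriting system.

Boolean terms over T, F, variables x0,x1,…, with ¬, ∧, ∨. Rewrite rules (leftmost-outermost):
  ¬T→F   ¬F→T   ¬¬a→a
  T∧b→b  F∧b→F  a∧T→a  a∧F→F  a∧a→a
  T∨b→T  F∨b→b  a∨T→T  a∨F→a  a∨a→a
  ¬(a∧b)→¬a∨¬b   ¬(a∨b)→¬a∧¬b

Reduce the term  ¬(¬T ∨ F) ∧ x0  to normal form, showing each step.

  start: ¬(¬T ∨ F) ∧ x0
  step 1: (¬¬T ∧ ¬F) ∧ x0
  step 2: (T ∧ ¬F) ∧ x0
  step 3: ¬F ∧ x0
  step 4: T ∧ x0
  step 5: x0

Answer: normal form = x0  (in 5 steps)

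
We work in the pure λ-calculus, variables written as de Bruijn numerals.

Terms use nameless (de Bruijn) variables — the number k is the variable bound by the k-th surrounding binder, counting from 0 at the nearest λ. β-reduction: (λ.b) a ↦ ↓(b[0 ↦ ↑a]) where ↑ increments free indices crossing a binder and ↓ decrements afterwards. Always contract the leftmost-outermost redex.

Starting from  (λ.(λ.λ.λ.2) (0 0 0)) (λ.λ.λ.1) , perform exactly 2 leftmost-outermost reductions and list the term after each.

Answer: after 2 steps: λ.λ.(λ.λ.λ.1) (λ.λ.λ.1) (λ.λ.λ.1)

Working:
  start: (λ.(λ.λ.λ.2) (0 0 0)) (λ.λ.λ.1)
  [1] (λ.λ.λ.2) ((λ.λ.λ.1) (λ.λ.λ.1) (λ.λ.λ.1))
  [2] λ.λ.(λ.λ.λ.1) (λ.λ.λ.1) (λ.λ.λ.1)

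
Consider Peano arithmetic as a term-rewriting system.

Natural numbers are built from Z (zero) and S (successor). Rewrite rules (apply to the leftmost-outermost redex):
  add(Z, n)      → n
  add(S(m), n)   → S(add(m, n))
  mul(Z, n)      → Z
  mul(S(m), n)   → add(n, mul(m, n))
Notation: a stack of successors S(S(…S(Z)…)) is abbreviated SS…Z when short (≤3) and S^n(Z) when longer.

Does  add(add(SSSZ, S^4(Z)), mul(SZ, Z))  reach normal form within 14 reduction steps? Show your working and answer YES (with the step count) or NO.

Answer: NO — after 14 steps the term is S(S(S(S(S(S(S(mul(Z, Z)))))))), not yet normal

Working:
  start: add(add(SSSZ, S^4(Z)), mul(SZ, Z))
  [1] add(S(add(SSZ, S^4(Z))), mul(SZ, Z))
  [2] S(add(add(SSZ, S^4(Z)), mul(SZ, Z)))
  [3] S(add(S(add(SZ, S^4(Z))), mul(SZ, Z)))
  [4] S(S(add(add(SZ, S^4(Z)), mul(SZ, Z))))
  [5] S(S(add(S(add(Z, S^4(Z))), mul(SZ, Z))))
  [6] S(S(S(add(add(Z, S^4(Z)), mul(SZ, Z)))))
  [7] S(S(S(add(S^4(Z), mul(SZ, Z)))))
  [8] S(S(S(S(add(SSSZ, mul(SZ, Z))))))
  [9] S(S(S(S(S(add(SSZ, mul(SZ, Z)))))))
  [10] S(S(S(S(S(S(add(SZ, mul(SZ, Z))))))))
  [11] S(S(S(S(S(S(S(add(Z, mul(SZ, Z)))))))))
  [12] S(S(S(S(S(S(S(mul(SZ, Z))))))))
  [13] S(S(S(S(S(S(S(add(Z, mul(Z, Z)))))))))
  [14] S(S(S(S(S(S(S(mul(Z, Z))))))))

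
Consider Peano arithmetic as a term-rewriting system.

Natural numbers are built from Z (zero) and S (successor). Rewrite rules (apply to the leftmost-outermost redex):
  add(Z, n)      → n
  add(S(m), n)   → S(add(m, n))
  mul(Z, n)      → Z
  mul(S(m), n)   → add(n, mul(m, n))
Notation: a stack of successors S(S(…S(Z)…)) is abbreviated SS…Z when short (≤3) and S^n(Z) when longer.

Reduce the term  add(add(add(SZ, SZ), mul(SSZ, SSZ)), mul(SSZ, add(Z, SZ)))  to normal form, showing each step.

  start: add(add(add(SZ, SZ), mul(SSZ, SSZ)), mul(SSZ, add(Z, SZ)))
  step 1: add(add(S(add(Z, SZ)), mul(SSZ, SSZ)), mul(SSZ, add(Z, SZ)))
  step 2: add(S(add(add(Z, SZ), mul(SSZ, SSZ))), mul(SSZ, add(Z, SZ)))
  step 3: S(add(add(add(Z, SZ), mul(SSZ, SSZ)), mul(SSZ, add(Z, SZ))))
  step 4: S(add(add(SZ, mul(SSZ, SSZ)), mul(SSZ, add(Z, SZ))))
  step 5: S(add(S(add(Z, mul(SSZ, SSZ))), mul(SSZ, add(Z, SZ))))
  step 6: S(S(add(add(Z, mul(SSZ, SSZ)), mul(SSZ, add(Z, SZ)))))
  step 7: S(S(add(mul(SSZ, SSZ), mul(SSZ, add(Z, SZ)))))
  step 8: S(S(add(add(SSZ, mul(SZ, SSZ)), mul(SSZ, add(Z, SZ)))))
  step 9: S(S(add(S(add(SZ, mul(SZ, SSZ))), mul(SSZ, add(Z, SZ)))))
  step 10: S(S(S(add(add(SZ, mul(SZ, SSZ)), mul(SSZ, add(Z, SZ))))))
  step 11: S(S(S(add(S(add(Z, mul(SZ, SSZ))), mul(SSZ, add(Z, SZ))))))
  step 12: S(S(S(S(add(add(Z, mul(SZ, SSZ)), mul(SSZ, add(Z, SZ)))))))
  step 13: S(S(S(S(add(mul(SZ, SSZ), mul(SSZ, add(Z, SZ)))))))
  step 14: S(S(S(S(add(add(SSZ, mul(Z, SSZ)), mul(SSZ, add(Z, SZ)))))))
  step 15: S(S(S(S(add(S(add(SZ, mul(Z, SSZ))), mul(SSZ, add(Z, SZ)))))))
  step 16: S(S(S(S(S(add(add(SZ, mul(Z, SSZ)), mul(SSZ, add(Z, SZ))))))))
  step 17: S(S(S(S(S(add(S(add(Z, mul(Z, SSZ))), mul(SSZ, add(Z, SZ))))))))
  step 18: S(S(S(S(S(S(add(add(Z, mul(Z, SSZ)), mul(SSZ, add(Z, SZ)))))))))
  step 19: S(S(S(S(S(S(add(mul(Z, SSZ), mul(SSZ, add(Z, SZ)))))))))
  step 20: S(S(S(S(S(S(add(Z, mul(SSZ, add(Z, SZ)))))))))
  step 21: S(S(S(S(S(S(mul(SSZ, add(Z, SZ))))))))
  step 22: S(S(S(S(S(S(add(add(Z, SZ), mul(SZ, add(Z, SZ)))))))))
  step 23: S(S(S(S(S(S(add(SZ, mul(SZ, add(Z, SZ)))))))))
  step 24: S(S(S(S(S(S(S(add(Z, mul(SZ, add(Z, SZ))))))))))
  step 25: S(S(S(S(S(S(S(mul(SZ, add(Z, SZ)))))))))
  step 26: S(S(S(S(S(S(S(add(add(Z, SZ), mul(Z, add(Z, SZ))))))))))
  step 27: S(S(S(S(S(S(S(add(SZ, mul(Z, add(Z, SZ))))))))))
  step 28: S(S(S(S(S(S(S(S(add(Z, mul(Z, add(Z, SZ)))))))))))
  step 29: S(S(S(S(S(S(S(S(mul(Z, add(Z, SZ))))))))))
  step 30: S^8(Z)

Answer: normal form = S^8(Z)  (in 30 steps)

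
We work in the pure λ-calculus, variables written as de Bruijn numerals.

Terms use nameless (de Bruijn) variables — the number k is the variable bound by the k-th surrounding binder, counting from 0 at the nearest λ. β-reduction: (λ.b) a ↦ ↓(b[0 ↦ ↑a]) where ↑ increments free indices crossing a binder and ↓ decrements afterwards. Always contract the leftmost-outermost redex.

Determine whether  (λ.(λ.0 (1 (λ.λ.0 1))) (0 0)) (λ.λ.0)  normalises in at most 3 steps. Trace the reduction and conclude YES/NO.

Answer: NO — after 3 steps the term is (λ.0) ((λ.λ.0) (λ.λ.0 1)), not yet normal

Derivation:
  start: (λ.(λ.0 (1 (λ.λ.0 1))) (0 0)) (λ.λ.0)
  →1  (λ.0 ((λ.λ.0) (λ.λ.0 1))) ((λ.λ.0) (λ.λ.0))
  →2  (λ.λ.0) (λ.λ.0) ((λ.λ.0) (λ.λ.0 1))
  →3  (λ.0) ((λ.λ.0) (λ.λ.0 1))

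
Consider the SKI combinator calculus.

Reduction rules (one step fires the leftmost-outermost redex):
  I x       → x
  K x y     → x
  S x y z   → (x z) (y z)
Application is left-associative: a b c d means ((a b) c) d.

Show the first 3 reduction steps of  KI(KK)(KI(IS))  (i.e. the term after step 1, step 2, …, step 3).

Answer: after 3 steps: I

Derivation:
  start: KI(KK)(KI(IS))
  →1  I(KI(IS))
  →2  KI(IS)
  →3  I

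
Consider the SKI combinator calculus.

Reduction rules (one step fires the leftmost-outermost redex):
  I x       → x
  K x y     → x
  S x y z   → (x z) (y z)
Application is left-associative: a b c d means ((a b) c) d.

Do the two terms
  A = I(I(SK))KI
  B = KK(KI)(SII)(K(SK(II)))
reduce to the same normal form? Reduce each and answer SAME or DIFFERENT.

Answer: DIFFERENT — A ⇓ I, B ⇓ SII

Working:
Term A:
  start: I(I(SK))KI
  →1  I(SK)KI
  →2  SKKI
  →3  KI(KI)
  →4  I

Term B:
  start: KK(KI)(SII)(K(SK(II)))
  →1  K(SII)(K(SK(II)))
  →2  SII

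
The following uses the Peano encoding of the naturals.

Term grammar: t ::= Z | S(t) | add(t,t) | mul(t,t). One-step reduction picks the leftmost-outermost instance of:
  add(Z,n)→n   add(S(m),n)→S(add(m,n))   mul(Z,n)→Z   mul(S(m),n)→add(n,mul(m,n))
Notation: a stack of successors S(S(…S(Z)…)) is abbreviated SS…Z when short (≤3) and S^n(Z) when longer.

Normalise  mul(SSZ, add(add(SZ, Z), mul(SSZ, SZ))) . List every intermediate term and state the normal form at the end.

Answer: normal form = S^6(Z)  (in 33 steps)

Working:
  start: mul(SSZ, add(add(SZ, Z), mul(SSZ, SZ)))
  [1] add(add(add(SZ, Z), mul(SSZ, SZ)), mul(SZ, add(add(SZ, Z), mul(SSZ, SZ))))
  [2] add(add(S(add(Z, Z)), mul(SSZ, SZ)), mul(SZ, add(add(SZ, Z), mul(SSZ, SZ))))
  [3] add(S(add(add(Z, Z), mul(SSZ, SZ))), mul(SZ, add(add(SZ, Z), mul(SSZ, SZ))))
  [4] S(add(add(add(Z, Z), mul(SSZ, SZ)), mul(SZ, add(add(SZ, Z), mul(SSZ, SZ)))))
  [5] S(add(add(Z, mul(SSZ, SZ)), mul(SZ, add(add(SZ, Z), mul(SSZ, SZ)))))
  [6] S(add(mul(SSZ, SZ), mul(SZ, add(add(SZ, Z), mul(SSZ, SZ)))))
  [7] S(add(add(SZ, mul(SZ, SZ)), mul(SZ, add(add(SZ, Z), mul(SSZ, SZ)))))
  [8] S(add(S(add(Z, mul(SZ, SZ))), mul(SZ, add(add(SZ, Z), mul(SSZ, SZ)))))
  [9] S(S(add(add(Z, mul(SZ, SZ)), mul(SZ, add(add(SZ, Z), mul(SSZ, SZ))))))
  [10] S(S(add(mul(SZ, SZ), mul(SZ, add(add(SZ, Z), mul(SSZ, SZ))))))
  [11] S(S(add(add(SZ, mul(Z, SZ)), mul(SZ, add(add(SZ, Z), mul(SSZ, SZ))))))
  [12] S(S(add(S(add(Z, mul(Z, SZ))), mul(SZ, add(add(SZ, Z), mul(SSZ, SZ))))))
  [13] S(S(S(add(add(Z, mul(Z, SZ)), mul(SZ, add(add(SZ, Z), mul(SSZ, SZ)))))))
  [14] S(S(S(add(mul(Z, SZ), mul(SZ, add(add(SZ, Z), mul(SSZ, SZ)))))))
  [15] S(S(S(add(Z, mul(SZ, add(add(SZ, Z), mul(SSZ, SZ)))))))
  [16] S(S(S(mul(SZ, add(add(SZ, Z), mul(SSZ, SZ))))))
  [17] S(S(S(add(add(add(SZ, Z), mul(SSZ, SZ)), mul(Z, add(add(SZ, Z), mul(SSZ, SZ)))))))
  [18] S(S(S(add(add(S(add(Z, Z)), mul(SSZ, SZ)), mul(Z, add(add(SZ, Z), mul(SSZ, SZ)))))))
  [19] S(S(S(add(S(add(add(Z, Z), mul(SSZ, SZ))), mul(Z, add(add(SZ, Z), mul(SSZ, SZ)))))))
  [20] S(S(S(S(add(add(add(Z, Z), mul(SSZ, SZ)), mul(Z, add(add(SZ, Z), mul(SSZ, SZ))))))))
  [21] S(S(S(S(add(add(Z, mul(SSZ, SZ)), mul(Z, add(add(SZ, Z), mul(SSZ, SZ))))))))
  [22] S(S(S(S(add(mul(SSZ, SZ), mul(Z, add(add(SZ, Z), mul(SSZ, SZ))))))))
  [23] S(S(S(S(add(add(SZ, mul(SZ, SZ)), mul(Z, add(add(SZ, Z), mul(SSZ, SZ))))))))
  [24] S(S(S(S(add(S(add(Z, mul(SZ, SZ))), mul(Z, add(add(SZ, Z), mul(SSZ, SZ))))))))
  [25] S(S(S(S(S(add(add(Z, mul(SZ, SZ)), mul(Z, add(add(SZ, Z), mul(SSZ, SZ)))))))))
  [26] S(S(S(S(S(add(mul(SZ, SZ), mul(Z, add(add(SZ, Z), mul(SSZ, SZ)))))))))
  [27] S(S(S(S(S(add(add(SZ, mul(Z, SZ)), mul(Z, add(add(SZ, Z), mul(SSZ, SZ)))))))))
  [28] S(S(S(S(S(add(S(add(Z, mul(Z, SZ))), mul(Z, add(add(SZ, Z), mul(SSZ, SZ)))))))))
  [29] S(S(S(S(S(S(add(add(Z, mul(Z, SZ)), mul(Z, add(add(SZ, Z), mul(SSZ, SZ))))))))))
  [30] S(S(S(S(S(S(add(mul(Z, SZ), mul(Z, add(add(SZ, Z), mul(SSZ, SZ))))))))))
  [31] S(S(S(S(S(S(add(Z, mul(Z, add(add(SZ, Z), mul(SSZ, SZ))))))))))
  [32] S(S(S(S(S(S(mul(Z, add(add(SZ, Z), mul(SSZ, SZ)))))))))
  [33] S^6(Z)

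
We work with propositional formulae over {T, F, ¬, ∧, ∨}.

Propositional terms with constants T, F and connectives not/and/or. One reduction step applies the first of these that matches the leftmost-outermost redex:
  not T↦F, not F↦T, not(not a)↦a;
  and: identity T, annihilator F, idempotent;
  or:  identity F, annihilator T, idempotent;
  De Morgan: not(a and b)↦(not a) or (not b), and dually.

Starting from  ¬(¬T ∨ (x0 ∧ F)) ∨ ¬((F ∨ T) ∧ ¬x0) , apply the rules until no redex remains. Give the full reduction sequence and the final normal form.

  start: ¬(¬T ∨ (x0 ∧ F)) ∨ ¬((F ∨ T) ∧ ¬x0)
  step 1: (¬¬T ∧ ¬(x0 ∧ F)) ∨ ¬((F ∨ T) ∧ ¬x0)
  step 2: (T ∧ ¬(x0 ∧ F)) ∨ ¬((F ∨ T) ∧ ¬x0)
  step 3: ¬(x0 ∧ F) ∨ ¬((F ∨ T) ∧ ¬x0)
  step 4: (¬x0 ∨ ¬F) ∨ ¬((F ∨ T) ∧ ¬x0)
  step 5: (¬x0 ∨ T) ∨ ¬((F ∨ T) ∧ ¬x0)
  step 6: T ∨ ¬((F ∨ T) ∧ ¬x0)
  step 7: T

Answer: normal form = T  (in 7 steps)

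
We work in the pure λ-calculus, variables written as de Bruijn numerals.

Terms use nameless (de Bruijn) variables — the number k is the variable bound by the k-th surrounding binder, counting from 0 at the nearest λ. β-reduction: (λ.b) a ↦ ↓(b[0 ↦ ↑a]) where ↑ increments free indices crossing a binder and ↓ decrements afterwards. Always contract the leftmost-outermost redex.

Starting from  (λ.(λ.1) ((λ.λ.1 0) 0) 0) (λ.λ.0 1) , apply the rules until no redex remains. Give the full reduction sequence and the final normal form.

Answer: normal form = λ.0 (λ.λ.0 1)  (in 3 steps)

Working:
  start: (λ.(λ.1) ((λ.λ.1 0) 0) 0) (λ.λ.0 1)
  [1] (λ.λ.λ.0 1) ((λ.λ.1 0) (λ.λ.0 1)) (λ.λ.0 1)
  [2] (λ.λ.0 1) (λ.λ.0 1)
  [3] λ.0 (λ.λ.0 1)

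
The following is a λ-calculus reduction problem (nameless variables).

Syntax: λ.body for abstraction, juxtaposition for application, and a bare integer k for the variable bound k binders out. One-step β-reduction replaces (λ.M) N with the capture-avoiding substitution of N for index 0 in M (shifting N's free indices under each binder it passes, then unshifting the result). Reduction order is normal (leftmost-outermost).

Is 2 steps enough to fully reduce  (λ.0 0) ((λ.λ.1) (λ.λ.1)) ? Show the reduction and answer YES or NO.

Answer: NO — after 2 steps the term is (λ.λ.λ.1) ((λ.λ.1) (λ.λ.1)), not yet normal

Derivation:
  start: (λ.0 0) ((λ.λ.1) (λ.λ.1))
  →1  (λ.λ.1) (λ.λ.1) ((λ.λ.1) (λ.λ.1))
  →2  (λ.λ.λ.1) ((λ.λ.1) (λ.λ.1))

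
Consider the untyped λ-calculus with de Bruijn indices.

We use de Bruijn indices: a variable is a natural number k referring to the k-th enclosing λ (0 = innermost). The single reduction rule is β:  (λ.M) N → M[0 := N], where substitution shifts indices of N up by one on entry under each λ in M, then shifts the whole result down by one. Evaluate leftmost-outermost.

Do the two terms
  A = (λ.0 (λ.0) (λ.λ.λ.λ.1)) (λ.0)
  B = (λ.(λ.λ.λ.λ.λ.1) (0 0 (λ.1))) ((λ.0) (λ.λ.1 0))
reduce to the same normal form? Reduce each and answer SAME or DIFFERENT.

Term A:
  start: (λ.0 (λ.0) (λ.λ.λ.λ.1)) (λ.0)
  step 1: (λ.0) (λ.0) (λ.λ.λ.λ.1)
  step 2: (λ.0) (λ.λ.λ.λ.1)
  step 3: λ.λ.λ.λ.1

Term B:
  start: (λ.(λ.λ.λ.λ.λ.1) (0 0 (λ.1))) ((λ.0) (λ.λ.1 0))
  step 1: (λ.λ.λ.λ.λ.1) ((λ.0) (λ.λ.1 0) ((λ.0) (λ.λ.1 0)) (λ.(λ.0) (λ.λ.1 0)))
  step 2: λ.λ.λ.λ.1

Answer: SAME — A ⇓ λ.λ.λ.λ.1, B ⇓ λ.λ.λ.λ.1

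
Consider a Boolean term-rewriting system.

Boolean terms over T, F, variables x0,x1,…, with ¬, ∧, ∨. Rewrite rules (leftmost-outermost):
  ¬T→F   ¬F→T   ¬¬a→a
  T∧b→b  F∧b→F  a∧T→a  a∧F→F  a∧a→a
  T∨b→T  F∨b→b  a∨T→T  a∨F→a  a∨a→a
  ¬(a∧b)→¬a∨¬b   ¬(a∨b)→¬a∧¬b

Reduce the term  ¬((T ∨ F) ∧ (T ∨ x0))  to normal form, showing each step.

Answer: normal form = F  (in 8 steps)

Working:
  start: ¬((T ∨ F) ∧ (T ∨ x0))
  step 1: ¬(T ∨ F) ∨ ¬(T ∨ x0)
  step 2: (¬T ∧ ¬F) ∨ ¬(T ∨ x0)
  step 3: (F ∧ ¬F) ∨ ¬(T ∨ x0)
  step 4: F ∨ ¬(T ∨ x0)
  step 5: ¬(T ∨ x0)
  step 6: ¬T ∧ ¬x0
  step 7: F ∧ ¬x0
  step 8: F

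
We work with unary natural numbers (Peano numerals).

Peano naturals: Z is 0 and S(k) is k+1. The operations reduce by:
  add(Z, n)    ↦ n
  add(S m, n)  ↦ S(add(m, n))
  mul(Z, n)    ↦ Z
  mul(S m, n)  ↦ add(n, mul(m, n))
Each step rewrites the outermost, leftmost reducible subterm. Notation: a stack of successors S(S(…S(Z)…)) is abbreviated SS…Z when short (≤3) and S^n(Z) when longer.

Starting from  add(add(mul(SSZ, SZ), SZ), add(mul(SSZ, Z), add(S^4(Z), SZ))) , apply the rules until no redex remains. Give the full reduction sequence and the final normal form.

Answer: normal form = S^8(Z)  (in 25 steps)

Derivation:
  start: add(add(mul(SSZ, SZ), SZ), add(mul(SSZ, Z), add(S^4(Z), SZ)))
  [1] add(add(add(SZ, mul(SZ, SZ)), SZ), add(mul(SSZ, Z), add(S^4(Z), SZ)))
  [2] add(add(S(add(Z, mul(SZ, SZ))), SZ), add(mul(SSZ, Z), add(S^4(Z), SZ)))
  [3] add(S(add(add(Z, mul(SZ, SZ)), SZ)), add(mul(SSZ, Z), add(S^4(Z), SZ)))
  [4] S(add(add(add(Z, mul(SZ, SZ)), SZ), add(mul(SSZ, Z), add(S^4(Z), SZ))))
  [5] S(add(add(mul(SZ, SZ), SZ), add(mul(SSZ, Z), add(S^4(Z), SZ))))
  [6] S(add(add(add(SZ, mul(Z, SZ)), SZ), add(mul(SSZ, Z), add(S^4(Z), SZ))))
  [7] S(add(add(S(add(Z, mul(Z, SZ))), SZ), add(mul(SSZ, Z), add(S^4(Z), SZ))))
  [8] S(add(S(add(add(Z, mul(Z, SZ)), SZ)), add(mul(SSZ, Z), add(S^4(Z), SZ))))
  [9] S(S(add(add(add(Z, mul(Z, SZ)), SZ), add(mul(SSZ, Z), add(S^4(Z), SZ)))))
  [10] S(S(add(add(mul(Z, SZ), SZ), add(mul(SSZ, Z), add(S^4(Z), SZ)))))
  [11] S(S(add(add(Z, SZ), add(mul(SSZ, Z), add(S^4(Z), SZ)))))
  [12] S(S(add(SZ, add(mul(SSZ, Z), add(S^4(Z), SZ)))))
  [13] S(S(S(add(Z, add(mul(SSZ, Z), add(S^4(Z), SZ))))))
  [14] S(S(S(add(mul(SSZ, Z), add(S^4(Z), SZ)))))
  [15] S(S(S(add(add(Z, mul(SZ, Z)), add(S^4(Z), SZ)))))
  [16] S(S(S(add(mul(SZ, Z), add(S^4(Z), SZ)))))
  [17] S(S(S(add(add(Z, mul(Z, Z)), add(S^4(Z), SZ)))))
  [18] S(S(S(add(mul(Z, Z), add(S^4(Z), SZ)))))
  [19] S(S(S(add(Z, add(S^4(Z), SZ)))))
  [20] S(S(S(add(S^4(Z), SZ))))
  [21] S(S(S(S(add(SSSZ, SZ)))))
  [22] S(S(S(S(S(add(SSZ, SZ))))))
  [23] S(S(S(S(S(S(add(SZ, SZ)))))))
  [24] S(S(S(S(S(S(S(add(Z, SZ))))))))
  [25] S^8(Z)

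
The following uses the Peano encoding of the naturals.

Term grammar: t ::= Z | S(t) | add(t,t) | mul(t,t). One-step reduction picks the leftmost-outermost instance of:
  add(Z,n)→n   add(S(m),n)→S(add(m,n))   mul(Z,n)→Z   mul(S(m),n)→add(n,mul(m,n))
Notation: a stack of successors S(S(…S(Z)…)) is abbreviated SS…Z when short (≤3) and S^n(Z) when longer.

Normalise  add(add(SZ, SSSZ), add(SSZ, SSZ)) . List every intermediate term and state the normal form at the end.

Answer: normal form = S^8(Z)  (in 10 steps)

Derivation:
  start: add(add(SZ, SSSZ), add(SSZ, SSZ))
  [1] add(S(add(Z, SSSZ)), add(SSZ, SSZ))
  [2] S(add(add(Z, SSSZ), add(SSZ, SSZ)))
  [3] S(add(SSSZ, add(SSZ, SSZ)))
  [4] S(S(add(SSZ, add(SSZ, SSZ))))
  [5] S(S(S(add(SZ, add(SSZ, SSZ)))))
  [6] S(S(S(S(add(Z, add(SSZ, SSZ))))))
  [7] S(S(S(S(add(SSZ, SSZ)))))
  [8] S(S(S(S(S(add(SZ, SSZ))))))
  [9] S(S(S(S(S(S(add(Z, SSZ)))))))
  [10] S^8(Z)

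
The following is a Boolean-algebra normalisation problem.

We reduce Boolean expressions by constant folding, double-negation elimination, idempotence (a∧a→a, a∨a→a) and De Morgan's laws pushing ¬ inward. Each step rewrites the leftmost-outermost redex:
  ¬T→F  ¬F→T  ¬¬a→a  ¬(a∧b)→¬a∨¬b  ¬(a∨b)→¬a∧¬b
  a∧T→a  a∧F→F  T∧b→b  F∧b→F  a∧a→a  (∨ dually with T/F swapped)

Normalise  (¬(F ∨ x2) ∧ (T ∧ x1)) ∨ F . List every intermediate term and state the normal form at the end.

  start: (¬(F ∨ x2) ∧ (T ∧ x1)) ∨ F
  step 1: ¬(F ∨ x2) ∧ (T ∧ x1)
  step 2: (¬F ∧ ¬x2) ∧ (T ∧ x1)
  step 3: (T ∧ ¬x2) ∧ (T ∧ x1)
  step 4: ¬x2 ∧ (T ∧ x1)
  step 5: ¬x2 ∧ x1

Answer: normal form = ¬x2 ∧ x1  (in 5 steps)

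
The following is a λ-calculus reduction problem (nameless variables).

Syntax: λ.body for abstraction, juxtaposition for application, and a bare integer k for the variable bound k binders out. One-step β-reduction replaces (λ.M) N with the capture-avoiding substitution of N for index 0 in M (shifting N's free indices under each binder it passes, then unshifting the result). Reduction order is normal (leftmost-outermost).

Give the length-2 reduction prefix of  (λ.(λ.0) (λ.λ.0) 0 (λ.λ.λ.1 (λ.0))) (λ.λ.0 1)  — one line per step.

Answer: after 2 steps: (λ.λ.0) (λ.λ.0 1) (λ.λ.λ.1 (λ.0))

Reduction:
  start: (λ.(λ.0) (λ.λ.0) 0 (λ.λ.λ.1 (λ.0))) (λ.λ.0 1)
  step 1: (λ.0) (λ.λ.0) (λ.λ.0 1) (λ.λ.λ.1 (λ.0))
  step 2: (λ.λ.0) (λ.λ.0 1) (λ.λ.λ.1 (λ.0))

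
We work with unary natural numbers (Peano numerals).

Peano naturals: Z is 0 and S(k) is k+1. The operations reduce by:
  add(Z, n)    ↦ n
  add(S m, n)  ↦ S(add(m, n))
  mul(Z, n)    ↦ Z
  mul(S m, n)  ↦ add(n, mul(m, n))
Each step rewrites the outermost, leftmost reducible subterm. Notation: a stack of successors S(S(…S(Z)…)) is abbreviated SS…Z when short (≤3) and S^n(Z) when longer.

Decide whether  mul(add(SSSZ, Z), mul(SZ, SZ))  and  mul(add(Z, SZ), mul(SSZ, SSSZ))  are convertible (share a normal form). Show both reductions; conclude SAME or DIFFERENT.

Answer: DIFFERENT — A ⇓ SSSZ, B ⇓ S^6(Z)

Working:
Term A:
  start: mul(add(SSSZ, Z), mul(SZ, SZ))
  [1] mul(S(add(SSZ, Z)), mul(SZ, SZ))
  [2] add(mul(SZ, SZ), mul(add(SSZ, Z), mul(SZ, SZ)))
  [3] add(add(SZ, mul(Z, SZ)), mul(add(SSZ, Z), mul(SZ, SZ)))
  [4] add(S(add(Z, mul(Z, SZ))), mul(add(SSZ, Z), mul(SZ, SZ)))
  [5] S(add(add(Z, mul(Z, SZ)), mul(add(SSZ, Z), mul(SZ, SZ))))
  [6] S(add(mul(Z, SZ), mul(add(SSZ, Z), mul(SZ, SZ))))
  [7] S(add(Z, mul(add(SSZ, Z), mul(SZ, SZ))))
  [8] S(mul(add(SSZ, Z), mul(SZ, SZ)))
  [9] S(mul(S(add(SZ, Z)), mul(SZ, SZ)))
  [10] S(add(mul(SZ, SZ), mul(add(SZ, Z), mul(SZ, SZ))))
  [11] S(add(add(SZ, mul(Z, SZ)), mul(add(SZ, Z), mul(SZ, SZ))))
  [12] S(add(S(add(Z, mul(Z, SZ))), mul(add(SZ, Z), mul(SZ, SZ))))
  [13] S(S(add(add(Z, mul(Z, SZ)), mul(add(SZ, Z), mul(SZ, SZ)))))
  [14] S(S(add(mul(Z, SZ), mul(add(SZ, Z), mul(SZ, SZ)))))
  [15] S(S(add(Z, mul(add(SZ, Z), mul(SZ, SZ)))))
  [16] S(S(mul(add(SZ, Z), mul(SZ, SZ))))
  [17] S(S(mul(S(add(Z, Z)), mul(SZ, SZ))))
  [18] S(S(add(mul(SZ, SZ), mul(add(Z, Z), mul(SZ, SZ)))))
  [19] S(S(add(add(SZ, mul(Z, SZ)), mul(add(Z, Z), mul(SZ, SZ)))))
  [20] S(S(add(S(add(Z, mul(Z, SZ))), mul(add(Z, Z), mul(SZ, SZ)))))
  [21] S(S(S(add(add(Z, mul(Z, SZ)), mul(add(Z, Z), mul(SZ, SZ))))))
  [22] S(S(S(add(mul(Z, SZ), mul(add(Z, Z), mul(SZ, SZ))))))
  [23] S(S(S(add(Z, mul(add(Z, Z), mul(SZ, SZ))))))
  [24] S(S(S(mul(add(Z, Z), mul(SZ, SZ)))))
  [25] S(S(S(mul(Z, mul(SZ, SZ)))))
  [26] SSSZ

Term B:
  start: mul(add(Z, SZ), mul(SSZ, SSSZ))
  [1] mul(SZ, mul(SSZ, SSSZ))
  [2] add(mul(SSZ, SSSZ), mul(Z, mul(SSZ, SSSZ)))
  [3] add(add(SSSZ, mul(SZ, SSSZ)), mul(Z, mul(SSZ, SSSZ)))
  [4] add(S(add(SSZ, mul(SZ, SSSZ))), mul(Z, mul(SSZ, SSSZ)))
  [5] S(add(add(SSZ, mul(SZ, SSSZ)), mul(Z, mul(SSZ, SSSZ))))
  [6] S(add(S(add(SZ, mul(SZ, SSSZ))), mul(Z, mul(SSZ, SSSZ))))
  [7] S(S(add(add(SZ, mul(SZ, SSSZ)), mul(Z, mul(SSZ, SSSZ)))))
  [8] S(S(add(S(add(Z, mul(SZ, SSSZ))), mul(Z, mul(SSZ, SSSZ)))))
  [9] S(S(S(add(add(Z, mul(SZ, SSSZ)), mul(Z, mul(SSZ, SSSZ))))))
  [10] S(S(S(add(mul(SZ, SSSZ), mul(Z, mul(SSZ, SSSZ))))))
  [11] S(S(S(add(add(SSSZ, mul(Z, SSSZ)), mul(Z, mul(SSZ, SSSZ))))))
  [12] S(S(S(add(S(add(SSZ, mul(Z, SSSZ))), mul(Z, mul(SSZ, SSSZ))))))
  [13] S(S(S(S(add(add(SSZ, mul(Z, SSSZ)), mul(Z, mul(SSZ, SSSZ)))))))
  [14] S(S(S(S(add(S(add(SZ, mul(Z, SSSZ))), mul(Z, mul(SSZ, SSSZ)))))))
  [15] S(S(S(S(S(add(add(SZ, mul(Z, SSSZ)), mul(Z, mul(SSZ, SSSZ))))))))
  [16] S(S(S(S(S(add(S(add(Z, mul(Z, SSSZ))), mul(Z, mul(SSZ, SSSZ))))))))
  [17] S(S(S(S(S(S(add(add(Z, mul(Z, SSSZ)), mul(Z, mul(SSZ, SSSZ)))))))))
  [18] S(S(S(S(S(S(add(mul(Z, SSSZ), mul(Z, mul(SSZ, SSSZ)))))))))
  [19] S(S(S(S(S(S(add(Z, mul(Z, mul(SSZ, SSSZ)))))))))
  [20] S(S(S(S(S(S(mul(Z, mul(SSZ, SSSZ))))))))
  [21] S^6(Z)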